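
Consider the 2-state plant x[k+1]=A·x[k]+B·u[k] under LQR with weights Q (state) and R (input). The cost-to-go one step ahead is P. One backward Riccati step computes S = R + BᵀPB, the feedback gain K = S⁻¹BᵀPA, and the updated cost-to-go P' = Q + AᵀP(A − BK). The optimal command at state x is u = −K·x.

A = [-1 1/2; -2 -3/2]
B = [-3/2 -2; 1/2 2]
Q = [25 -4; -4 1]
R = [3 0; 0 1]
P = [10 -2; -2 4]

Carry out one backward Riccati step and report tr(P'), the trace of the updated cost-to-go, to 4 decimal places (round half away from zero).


38.8434

BᵀP = [-16.0000 5.0000; -24.0000 12.0000]
S = R + BᵀPB = [3 0; 0 1] + [26.5000 42.0000; 42.0000 72.0000] = [29.5000 42.0000; 42.0000 73.0000]
BᵀPA = [6.0000 -15.5000; 0.0000 -30.0000]
K = S⁻¹·BᵀPA = [1.1245 0.3299; -0.6470 -0.6008]
A−BK = [-0.6072 -0.2067; -1.2683 -0.4634]
AᵀP(A−BK) = [11.2529 4.0205; 4.0205 1.5905]
P' = Q + AᵀP(A−BK) = [36.2529 0.0205; 0.0205 2.5905]
tr(P') = 38.8434


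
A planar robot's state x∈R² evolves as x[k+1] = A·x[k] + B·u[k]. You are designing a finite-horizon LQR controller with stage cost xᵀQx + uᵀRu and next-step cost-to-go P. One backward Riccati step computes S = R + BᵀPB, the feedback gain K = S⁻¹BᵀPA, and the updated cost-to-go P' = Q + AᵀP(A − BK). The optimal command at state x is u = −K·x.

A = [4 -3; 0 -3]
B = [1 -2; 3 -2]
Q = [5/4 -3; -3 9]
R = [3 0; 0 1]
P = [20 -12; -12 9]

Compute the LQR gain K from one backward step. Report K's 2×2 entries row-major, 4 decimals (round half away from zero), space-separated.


BᵀP = [-16.0000 15.0000; -16.0000 6.0000]
S = R + BᵀPB = [3 0; 0 1] + [29.0000 2.0000; 2.0000 20.0000] = [32.0000 2.0000; 2.0000 21.0000]
BᵀPA = [-64.0000 3.0000; -64.0000 30.0000]
K = S⁻¹·BᵀPA = [-1.8204 0.0045; -2.8743 1.4281]
A−BK = [0.0719 -0.1482; -0.2874 -0.1572]
AᵀP(A−BK) = [19.5449 -4.3114; -4.3114 2.1422]
P' = Q + AᵀP(A−BK) = [20.7949 -7.3114; -7.3114 11.1422]
tr(P') = 31.9371

-1.8204 0.0045 -2.8743 1.4281


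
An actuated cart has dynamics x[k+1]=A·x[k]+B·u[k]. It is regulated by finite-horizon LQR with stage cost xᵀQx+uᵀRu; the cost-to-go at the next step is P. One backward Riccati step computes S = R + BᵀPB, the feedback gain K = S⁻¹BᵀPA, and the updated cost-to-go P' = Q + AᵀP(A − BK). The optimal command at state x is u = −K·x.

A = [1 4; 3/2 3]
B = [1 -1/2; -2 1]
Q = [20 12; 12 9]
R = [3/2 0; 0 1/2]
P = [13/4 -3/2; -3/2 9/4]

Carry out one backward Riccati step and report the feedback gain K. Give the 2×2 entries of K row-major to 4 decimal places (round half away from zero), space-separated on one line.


BᵀP = [6.2500 -6.0000; -3.1250 3.0000]
S = R + BᵀPB = [3/2 0; 0 1/2] + [18.2500 -9.1250; -9.1250 4.5625] = [19.7500 -9.1250; -9.1250 5.0625]
BᵀPA = [-2.7500 7.0000; 1.3750 -3.5000]
K = S⁻¹·BᵀPA = [-0.0822 0.2093; 0.1234 -0.3140]
A−BK = [1.1439 3.6336; 1.2121 3.7327]
AᵀP(A−BK) = [3.4167 10.6325; 10.6325 33.6855]
P' = Q + AᵀP(A−BK) = [23.4167 22.6325; 22.6325 42.6855]
tr(P') = 66.1022

-0.0822 0.2093 0.1234 -0.3140


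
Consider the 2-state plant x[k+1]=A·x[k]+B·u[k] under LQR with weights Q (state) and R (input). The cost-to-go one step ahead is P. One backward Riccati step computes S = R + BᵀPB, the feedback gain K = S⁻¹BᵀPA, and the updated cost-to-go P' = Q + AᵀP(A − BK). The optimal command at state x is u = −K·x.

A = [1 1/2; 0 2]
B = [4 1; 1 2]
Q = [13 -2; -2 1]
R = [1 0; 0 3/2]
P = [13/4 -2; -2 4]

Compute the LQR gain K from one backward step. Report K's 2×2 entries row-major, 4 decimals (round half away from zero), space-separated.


0.2774 -0.1299 -0.1241 0.9423

BᵀP = [11.0000 -4.0000; -0.7500 6.0000]
S = R + BᵀPB = [1 0; 0 3/2] + [40.0000 3.0000; 3.0000 11.2500] = [41.0000 3.0000; 3.0000 12.7500]
BᵀPA = [11.0000 -2.5000; -0.7500 11.6250]
K = S⁻¹·BᵀPA = [0.2774 -0.1299; -0.1241 0.9423]
A−BK = [0.0146 0.0774; -0.0292 0.2453]
AᵀP(A−BK) = [0.1058 -0.2391; -0.2391 1.5330]
P' = Q + AᵀP(A−BK) = [13.1058 -2.2391; -2.2391 2.5330]
tr(P') = 15.6389


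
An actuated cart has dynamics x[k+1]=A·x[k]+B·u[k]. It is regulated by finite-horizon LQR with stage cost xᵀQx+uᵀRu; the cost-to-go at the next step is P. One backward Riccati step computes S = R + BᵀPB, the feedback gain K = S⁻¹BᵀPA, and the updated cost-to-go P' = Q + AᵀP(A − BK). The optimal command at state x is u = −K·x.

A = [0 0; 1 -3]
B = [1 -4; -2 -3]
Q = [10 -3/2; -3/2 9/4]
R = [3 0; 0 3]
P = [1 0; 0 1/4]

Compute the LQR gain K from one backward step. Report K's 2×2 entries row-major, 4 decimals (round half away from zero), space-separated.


BᵀP = [1.0000 -0.5000; -4.0000 -0.7500]
S = R + BᵀPB = [3 0; 0 3] + [2.0000 -2.5000; -2.5000 18.2500] = [5.0000 -2.5000; -2.5000 21.2500]
BᵀPA = [-0.5000 1.5000; -0.7500 2.2500]
K = S⁻¹·BᵀPA = [-0.1250 0.3750; -0.0500 0.1500]
A−BK = [-0.0750 0.2250; 0.6000 -1.8000]
AᵀP(A−BK) = [0.1500 -0.4500; -0.4500 1.3500]
P' = Q + AᵀP(A−BK) = [10.1500 -1.9500; -1.9500 3.6000]
tr(P') = 13.7500

-0.1250 0.3750 -0.0500 0.1500


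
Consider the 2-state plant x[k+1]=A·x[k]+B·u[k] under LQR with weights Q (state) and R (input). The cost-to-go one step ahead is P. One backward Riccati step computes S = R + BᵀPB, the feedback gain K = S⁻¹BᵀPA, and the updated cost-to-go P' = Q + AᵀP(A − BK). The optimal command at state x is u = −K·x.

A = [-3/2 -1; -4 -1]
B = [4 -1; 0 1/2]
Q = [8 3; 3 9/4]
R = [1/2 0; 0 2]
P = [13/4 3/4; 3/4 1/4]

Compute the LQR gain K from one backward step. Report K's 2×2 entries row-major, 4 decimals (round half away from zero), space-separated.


BᵀP = [13.0000 3.0000; -2.8750 -0.6250]
S = R + BᵀPB = [1/2 0; 0 2] + [52.0000 -11.5000; -11.5000 2.5625] = [52.5000 -11.5000; -11.5000 4.5625]
BᵀPA = [-31.5000 -16.0000; 6.8125 3.5000]
K = S⁻¹·BᵀPA = [-0.6094 -0.3053; -0.0428 -0.0023]
A−BK = [0.8947 0.2188; -3.9786 -0.9988]
AᵀP(A−BK) = [1.4088 0.3998; 0.3998 0.1238]
P' = Q + AᵀP(A−BK) = [9.4088 3.3998; 3.3998 2.3738]
tr(P') = 11.7826

-0.6094 -0.3053 -0.0428 -0.0023


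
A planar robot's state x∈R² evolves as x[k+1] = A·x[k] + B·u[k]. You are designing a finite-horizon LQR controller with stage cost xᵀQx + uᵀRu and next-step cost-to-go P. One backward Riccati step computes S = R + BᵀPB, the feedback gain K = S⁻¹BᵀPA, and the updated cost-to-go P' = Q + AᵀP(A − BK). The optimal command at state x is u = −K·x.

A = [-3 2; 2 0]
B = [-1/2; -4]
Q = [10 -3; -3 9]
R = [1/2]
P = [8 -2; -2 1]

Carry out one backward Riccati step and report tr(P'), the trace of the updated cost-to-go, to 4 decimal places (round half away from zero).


114.0476

BᵀP = [4.0000 -3.0000]
S = R + BᵀPB = [1/2] + [10.0000] = [10.5000]
BᵀPA = [-18.0000 8.0000]
K = S⁻¹·BᵀPA = [-1.7143 0.7619]
A−BK = [-3.8571 2.3810; -4.8571 3.0476]
AᵀP(A−BK) = [69.1429 -42.2857; -42.2857 25.9048]
P' = Q + AᵀP(A−BK) = [79.1429 -45.2857; -45.2857 34.9048]
tr(P') = 114.0476


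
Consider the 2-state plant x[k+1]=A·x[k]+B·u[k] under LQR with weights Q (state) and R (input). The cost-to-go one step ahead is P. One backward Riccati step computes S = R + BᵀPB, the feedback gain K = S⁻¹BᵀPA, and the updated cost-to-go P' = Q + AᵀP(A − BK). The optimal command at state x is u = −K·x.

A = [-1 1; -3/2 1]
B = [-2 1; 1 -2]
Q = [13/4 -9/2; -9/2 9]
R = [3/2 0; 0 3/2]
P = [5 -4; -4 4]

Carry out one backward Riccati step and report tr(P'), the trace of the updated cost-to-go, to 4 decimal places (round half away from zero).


14.0988

BᵀP = [-14.0000 12.0000; 13.0000 -12.0000]
S = R + BᵀPB = [3/2 0; 0 3/2] + [40.0000 -38.0000; -38.0000 37.0000] = [41.5000 -38.0000; -38.0000 38.5000]
BᵀPA = [-4.0000 -2.0000; 5.0000 1.0000]
K = S⁻¹·BᵀPA = [0.2341 -0.2537; 0.3610 -0.2244]
A−BK = [-0.8927 0.7171; -1.0122 0.8049]
AᵀP(A−BK) = [1.1317 -0.8927; -0.8927 0.7171]
P' = Q + AᵀP(A−BK) = [4.3817 -5.3927; -5.3927 9.7171]
tr(P') = 14.0988


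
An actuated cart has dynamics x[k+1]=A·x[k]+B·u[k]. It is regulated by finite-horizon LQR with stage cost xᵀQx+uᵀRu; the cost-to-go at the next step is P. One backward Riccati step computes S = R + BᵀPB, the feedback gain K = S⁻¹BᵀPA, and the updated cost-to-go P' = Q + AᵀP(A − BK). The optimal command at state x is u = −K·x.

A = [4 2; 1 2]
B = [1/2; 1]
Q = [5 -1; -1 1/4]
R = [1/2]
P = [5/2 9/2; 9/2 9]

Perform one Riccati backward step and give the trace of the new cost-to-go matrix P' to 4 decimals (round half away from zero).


BᵀP = [5.7500 11.2500]
S = R + BᵀPB = [1/2] + [14.1250] = [14.6250]
BᵀPA = [34.2500 34.0000]
K = S⁻¹·BᵀPA = [2.3419 2.3248]
A−BK = [2.8291 0.8376; -1.3419 -0.3248]
AᵀP(A−BK) = [4.7906 3.3761; 3.3761 2.9573]
P' = Q + AᵀP(A−BK) = [9.7906 2.3761; 2.3761 3.2073]
tr(P') = 12.9979

12.9979


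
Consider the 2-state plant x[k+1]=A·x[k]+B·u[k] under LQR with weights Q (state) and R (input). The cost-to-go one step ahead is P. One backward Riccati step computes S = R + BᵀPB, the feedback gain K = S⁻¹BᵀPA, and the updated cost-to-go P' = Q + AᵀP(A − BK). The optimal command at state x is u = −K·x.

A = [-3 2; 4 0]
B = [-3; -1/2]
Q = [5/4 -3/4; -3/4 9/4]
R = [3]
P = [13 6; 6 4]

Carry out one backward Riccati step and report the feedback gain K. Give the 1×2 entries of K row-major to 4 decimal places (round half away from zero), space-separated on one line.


0.3309 -0.6043

BᵀP = [-42.0000 -20.0000]
S = R + BᵀPB = [3] + [136.0000] = [139.0000]
BᵀPA = [46.0000 -84.0000]
K = S⁻¹·BᵀPA = [0.3309 -0.6043]
A−BK = [-2.0072 0.1871; 4.1655 -0.3022]
AᵀP(A−BK) = [21.7770 -2.2014; -2.2014 1.2374]
P' = Q + AᵀP(A−BK) = [23.0270 -2.9514; -2.9514 3.4874]
tr(P') = 26.5144


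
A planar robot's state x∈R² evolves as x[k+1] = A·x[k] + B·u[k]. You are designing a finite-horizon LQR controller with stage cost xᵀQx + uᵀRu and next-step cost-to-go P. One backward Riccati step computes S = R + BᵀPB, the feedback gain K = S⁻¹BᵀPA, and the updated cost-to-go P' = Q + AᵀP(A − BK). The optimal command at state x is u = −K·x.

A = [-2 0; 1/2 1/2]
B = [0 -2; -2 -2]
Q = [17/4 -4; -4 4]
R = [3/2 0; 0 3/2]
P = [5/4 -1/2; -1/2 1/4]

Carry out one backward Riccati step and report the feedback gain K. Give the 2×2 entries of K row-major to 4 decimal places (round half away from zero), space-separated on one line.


BᵀP = [1.0000 -0.5000; -1.5000 0.5000]
S = R + BᵀPB = [3/2 0; 0 3/2] + [1.0000 -1.0000; -1.0000 2.0000] = [2.5000 -1.0000; -1.0000 3.5000]
BᵀPA = [-2.2500 -0.2500; 3.2500 0.2500]
K = S⁻¹·BᵀPA = [-0.5968 -0.0806; 0.7581 0.0484]
A−BK = [-0.4839 0.0968; 0.8226 0.4355]
AᵀP(A−BK) = [2.2560 0.2238; 0.2238 0.0302]
P' = Q + AᵀP(A−BK) = [6.5060 -3.7762; -3.7762 4.0302]
tr(P') = 10.5363

-0.5968 -0.0806 0.7581 0.0484


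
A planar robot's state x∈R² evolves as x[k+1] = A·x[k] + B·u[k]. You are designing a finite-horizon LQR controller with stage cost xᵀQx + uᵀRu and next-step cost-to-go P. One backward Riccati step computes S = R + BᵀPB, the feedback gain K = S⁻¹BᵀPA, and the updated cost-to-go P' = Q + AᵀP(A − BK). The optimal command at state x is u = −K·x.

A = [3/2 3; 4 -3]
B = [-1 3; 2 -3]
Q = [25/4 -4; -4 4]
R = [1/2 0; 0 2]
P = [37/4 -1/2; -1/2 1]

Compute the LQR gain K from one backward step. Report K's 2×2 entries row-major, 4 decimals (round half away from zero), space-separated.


BᵀP = [-10.2500 2.5000; 29.2500 -4.5000]
S = R + BᵀPB = [1/2 0; 0 2] + [15.2500 -38.2500; -38.2500 101.2500] = [15.7500 -38.2500; -38.2500 103.2500]
BᵀPA = [-5.3750 -38.2500; 25.8750 101.2500]
K = S⁻¹·BᵀPA = [2.6651 -0.4690; 1.2379 0.8069]
A−BK = [0.4513 0.1103; 2.3835 0.3586]
AᵀP(A−BK) = [13.1061 2.4759; 2.4759 1.6138]
P' = Q + AᵀP(A−BK) = [19.3561 -1.5241; -1.5241 5.6138]
tr(P') = 24.9699

2.6651 -0.4690 1.2379 0.8069


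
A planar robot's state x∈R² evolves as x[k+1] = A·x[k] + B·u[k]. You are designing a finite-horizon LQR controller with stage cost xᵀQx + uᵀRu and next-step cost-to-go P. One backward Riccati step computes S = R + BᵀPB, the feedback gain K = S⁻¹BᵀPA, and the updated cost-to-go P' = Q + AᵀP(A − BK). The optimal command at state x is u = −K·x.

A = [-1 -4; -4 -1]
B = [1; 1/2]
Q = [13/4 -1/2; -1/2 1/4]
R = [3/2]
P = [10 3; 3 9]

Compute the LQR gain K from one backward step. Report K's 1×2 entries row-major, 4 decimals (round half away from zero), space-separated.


-2.4776 -3.1940

BᵀP = [11.5000 7.5000]
S = R + BᵀPB = [3/2] + [15.2500] = [16.7500]
BᵀPA = [-41.5000 -53.5000]
K = S⁻¹·BᵀPA = [-2.4776 -3.1940]
A−BK = [1.4776 -0.8060; -2.7612 0.5970]
AᵀP(A−BK) = [75.1791 -5.5522; -5.5522 22.1194]
P' = Q + AᵀP(A−BK) = [78.4291 -6.0522; -6.0522 22.3694]
tr(P') = 100.7985


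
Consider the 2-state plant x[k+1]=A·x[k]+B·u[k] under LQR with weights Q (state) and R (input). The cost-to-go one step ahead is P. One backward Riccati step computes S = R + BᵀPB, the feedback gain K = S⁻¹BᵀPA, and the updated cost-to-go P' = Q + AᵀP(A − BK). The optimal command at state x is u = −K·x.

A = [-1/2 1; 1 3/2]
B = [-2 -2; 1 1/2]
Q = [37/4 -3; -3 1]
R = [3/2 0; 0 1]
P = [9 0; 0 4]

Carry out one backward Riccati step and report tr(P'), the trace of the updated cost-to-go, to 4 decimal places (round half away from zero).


21.6805

BᵀP = [-18.0000 4.0000; -18.0000 2.0000]
S = R + BᵀPB = [3/2 0; 0 1] + [40.0000 38.0000; 38.0000 37.0000] = [41.5000 38.0000; 38.0000 38.0000]
BᵀPA = [13.0000 -12.0000; 11.0000 -15.0000]
K = S⁻¹·BᵀPA = [0.5714 0.8571; -0.2820 -1.2519]
A−BK = [0.0789 0.2105; 0.5695 1.2688]
AᵀP(A−BK) = [1.9229 4.1278; 4.1278 9.5075]
P' = Q + AᵀP(A−BK) = [11.1729 1.1278; 1.1278 10.5075]
tr(P') = 21.6805


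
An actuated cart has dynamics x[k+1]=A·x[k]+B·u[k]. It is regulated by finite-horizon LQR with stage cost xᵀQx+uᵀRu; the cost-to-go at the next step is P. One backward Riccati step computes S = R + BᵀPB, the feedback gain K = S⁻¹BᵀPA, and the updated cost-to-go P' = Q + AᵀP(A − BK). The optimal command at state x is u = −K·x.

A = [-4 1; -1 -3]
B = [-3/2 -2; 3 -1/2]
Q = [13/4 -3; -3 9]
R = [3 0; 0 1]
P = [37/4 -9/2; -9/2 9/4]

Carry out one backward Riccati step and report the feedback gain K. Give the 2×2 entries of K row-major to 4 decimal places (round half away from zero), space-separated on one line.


BᵀP = [-27.3750 13.5000; -16.2500 7.8750]
S = R + BᵀPB = [3 0; 0 1] + [81.5625 48.0000; 48.0000 28.5625] = [84.5625 48.0000; 48.0000 29.5625]
BᵀPA = [96.0000 -67.8750; 57.1250 -39.8750]
K = S⁻¹·BᵀPA = [0.4901 -0.4725; 1.1366 -0.5816]
A−BK = [-0.9917 -0.8720; -1.9020 -1.8733]
AᵀP(A−BK) = [2.2732 -1.1633; -1.1633 1.2358]
P' = Q + AᵀP(A−BK) = [5.5232 -4.1633; -4.1633 10.2358]
tr(P') = 15.7589

0.4901 -0.4725 1.1366 -0.5816


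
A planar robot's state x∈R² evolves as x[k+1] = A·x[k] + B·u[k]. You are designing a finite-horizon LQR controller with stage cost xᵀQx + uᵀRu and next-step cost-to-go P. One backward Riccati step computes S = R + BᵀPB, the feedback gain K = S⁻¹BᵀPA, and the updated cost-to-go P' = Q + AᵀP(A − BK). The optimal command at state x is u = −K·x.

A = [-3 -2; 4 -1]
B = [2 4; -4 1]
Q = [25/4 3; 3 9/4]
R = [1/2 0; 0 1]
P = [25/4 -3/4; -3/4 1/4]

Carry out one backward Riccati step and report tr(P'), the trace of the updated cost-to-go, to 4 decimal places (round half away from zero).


9.3452

BᵀP = [15.5000 -2.5000; 24.2500 -2.7500]
S = R + BᵀPB = [1/2 0; 0 1] + [41.0000 59.5000; 59.5000 94.2500] = [41.5000 59.5000; 59.5000 95.2500]
BᵀPA = [-56.5000 -28.5000; -83.7500 -45.7500]
K = S⁻¹·BᵀPA = [-0.9658 0.0182; -0.2760 -0.4917]
A−BK = [0.0354 -0.0697; 0.4129 -0.4356]
AᵀP(A−BK) = [0.5710 0.0997; 0.0997 0.2742]
P' = Q + AᵀP(A−BK) = [6.8210 3.0997; 3.0997 2.5242]
tr(P') = 9.3452


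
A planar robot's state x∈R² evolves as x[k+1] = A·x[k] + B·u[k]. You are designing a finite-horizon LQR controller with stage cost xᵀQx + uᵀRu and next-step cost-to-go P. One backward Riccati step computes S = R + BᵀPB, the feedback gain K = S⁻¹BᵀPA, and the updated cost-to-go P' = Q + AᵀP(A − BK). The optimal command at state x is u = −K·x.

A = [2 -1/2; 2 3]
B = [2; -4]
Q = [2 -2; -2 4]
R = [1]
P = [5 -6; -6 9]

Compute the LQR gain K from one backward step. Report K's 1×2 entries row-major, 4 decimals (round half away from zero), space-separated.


-0.1073 -0.6169

BᵀP = [34.0000 -48.0000]
S = R + BᵀPB = [1] + [260.0000] = [261.0000]
BᵀPA = [-28.0000 -161.0000]
K = S⁻¹·BᵀPA = [-0.1073 -0.6169]
A−BK = [2.2146 0.7337; 1.5709 0.5326]
AᵀP(A−BK) = [4.9962 1.7280; 1.7280 0.9358]
P' = Q + AᵀP(A−BK) = [6.9962 -0.2720; -0.2720 4.9358]
tr(P') = 11.9320


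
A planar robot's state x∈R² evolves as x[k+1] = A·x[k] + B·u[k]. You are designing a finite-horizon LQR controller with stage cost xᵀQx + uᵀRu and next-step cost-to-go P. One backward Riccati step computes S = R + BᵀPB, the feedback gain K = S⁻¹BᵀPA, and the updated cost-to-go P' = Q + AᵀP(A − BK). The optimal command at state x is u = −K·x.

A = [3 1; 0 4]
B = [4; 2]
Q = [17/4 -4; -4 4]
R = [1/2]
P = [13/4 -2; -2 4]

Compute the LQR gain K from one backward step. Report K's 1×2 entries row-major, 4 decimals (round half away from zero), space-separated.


BᵀP = [9.0000 0.0000]
S = R + BᵀPB = [1/2] + [36.0000] = [36.5000]
BᵀPA = [27.0000 9.0000]
K = S⁻¹·BᵀPA = [0.7397 0.2466]
A−BK = [0.0411 0.0137; -1.4795 3.5068]
AᵀP(A−BK) = [9.2774 -20.9075; -20.9075 49.0308]
P' = Q + AᵀP(A−BK) = [13.5274 -24.9075; -24.9075 53.0308]
tr(P') = 66.5582

0.7397 0.2466


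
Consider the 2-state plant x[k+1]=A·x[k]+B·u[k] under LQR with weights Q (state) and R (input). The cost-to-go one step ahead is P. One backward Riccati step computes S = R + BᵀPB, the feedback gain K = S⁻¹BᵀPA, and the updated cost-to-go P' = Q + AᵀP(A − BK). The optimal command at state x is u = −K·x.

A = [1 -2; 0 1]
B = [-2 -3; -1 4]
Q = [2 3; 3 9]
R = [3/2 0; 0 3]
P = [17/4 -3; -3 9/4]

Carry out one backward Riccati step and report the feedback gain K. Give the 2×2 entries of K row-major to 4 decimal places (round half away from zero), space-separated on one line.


-0.1315 0.2397 -0.1381 0.4017

BᵀP = [-5.5000 3.7500; -24.7500 18.0000]
S = R + BᵀPB = [3/2 0; 0 3] + [7.2500 31.5000; 31.5000 146.2500] = [8.7500 31.5000; 31.5000 149.2500]
BᵀPA = [-5.5000 14.7500; -24.7500 67.5000]
K = S⁻¹·BᵀPA = [-0.1315 0.2397; -0.1381 0.4017]
A−BK = [0.3228 -0.3156; 0.4208 -0.3670]
AᵀP(A−BK) = [0.1094 -0.2403; -0.2403 0.6016]
P' = Q + AᵀP(A−BK) = [2.1094 2.7597; 2.7597 9.6016]
tr(P') = 11.7110


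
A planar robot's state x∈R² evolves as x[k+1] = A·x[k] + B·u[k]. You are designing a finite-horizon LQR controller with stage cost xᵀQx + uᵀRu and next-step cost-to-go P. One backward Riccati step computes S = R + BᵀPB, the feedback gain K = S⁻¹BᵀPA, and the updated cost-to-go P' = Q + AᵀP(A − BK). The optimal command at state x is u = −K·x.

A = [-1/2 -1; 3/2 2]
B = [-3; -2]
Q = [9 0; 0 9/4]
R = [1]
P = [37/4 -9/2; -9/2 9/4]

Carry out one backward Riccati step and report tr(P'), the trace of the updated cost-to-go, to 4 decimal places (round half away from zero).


BᵀP = [-18.7500 9.0000]
S = R + BᵀPB = [1] + [38.2500] = [39.2500]
BᵀPA = [22.8750 36.7500]
K = S⁻¹·BᵀPA = [0.5828 0.9363]
A−BK = [1.2484 1.8089; 2.6656 3.8726]
AᵀP(A−BK) = [0.7934 1.2070; 1.2070 1.8408]
P' = Q + AᵀP(A−BK) = [9.7934 1.2070; 1.2070 4.0908]
tr(P') = 13.8842

13.8842


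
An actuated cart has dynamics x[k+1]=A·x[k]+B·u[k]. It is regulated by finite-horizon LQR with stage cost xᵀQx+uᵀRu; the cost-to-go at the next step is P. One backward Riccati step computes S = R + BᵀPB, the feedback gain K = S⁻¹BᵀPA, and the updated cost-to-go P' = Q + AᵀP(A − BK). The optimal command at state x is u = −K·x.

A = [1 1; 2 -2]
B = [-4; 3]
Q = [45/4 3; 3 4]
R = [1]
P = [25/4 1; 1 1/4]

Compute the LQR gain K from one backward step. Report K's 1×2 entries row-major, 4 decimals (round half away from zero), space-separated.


-0.3596 -0.1956

BᵀP = [-22.0000 -3.2500]
S = R + BᵀPB = [1] + [78.2500] = [79.2500]
BᵀPA = [-28.5000 -15.5000]
K = S⁻¹·BᵀPA = [-0.3596 -0.1956]
A−BK = [-0.4385 0.2177; 3.0789 -1.4132]
AᵀP(A−BK) = [1.0008 -0.3241; -0.3241 0.2185]
P' = Q + AᵀP(A−BK) = [12.2508 2.6759; 2.6759 4.2185]
tr(P') = 16.4692


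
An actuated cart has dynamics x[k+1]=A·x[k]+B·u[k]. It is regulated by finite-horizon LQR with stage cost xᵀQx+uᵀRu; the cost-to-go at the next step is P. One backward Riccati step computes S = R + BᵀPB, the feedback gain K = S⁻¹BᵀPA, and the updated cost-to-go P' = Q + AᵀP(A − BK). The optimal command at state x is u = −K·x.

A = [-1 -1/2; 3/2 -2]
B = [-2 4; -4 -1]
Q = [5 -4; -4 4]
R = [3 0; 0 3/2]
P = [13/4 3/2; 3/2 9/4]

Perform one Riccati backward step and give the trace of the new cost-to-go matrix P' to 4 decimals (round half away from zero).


10.0390

BᵀP = [-12.5000 -12.0000; 11.5000 3.7500]
S = R + BᵀPB = [3 0; 0 3/2] + [73.0000 -38.0000; -38.0000 42.2500] = [76.0000 -38.0000; -38.0000 43.7500]
BᵀPA = [-5.5000 30.2500; -5.8750 -13.2500]
K = S⁻¹·BᵀPA = [-0.2466 0.4359; -0.3485 0.0758]
A−BK = [-0.0993 0.0688; 0.1651 -0.1806]
AᵀP(A−BK) = [0.4088 -0.4074; -0.4074 0.6302]
P' = Q + AᵀP(A−BK) = [5.4088 -4.4074; -4.4074 4.6302]
tr(P') = 10.0390


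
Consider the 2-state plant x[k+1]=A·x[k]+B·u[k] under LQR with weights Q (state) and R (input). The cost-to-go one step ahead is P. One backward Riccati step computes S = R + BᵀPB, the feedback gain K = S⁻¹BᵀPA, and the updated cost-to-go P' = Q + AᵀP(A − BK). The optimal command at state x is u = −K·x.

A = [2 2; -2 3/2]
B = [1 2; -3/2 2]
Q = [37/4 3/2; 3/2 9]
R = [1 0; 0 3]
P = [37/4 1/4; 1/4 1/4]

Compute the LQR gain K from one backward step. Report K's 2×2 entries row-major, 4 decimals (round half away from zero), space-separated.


1.1389 0.5057 0.3737 0.7128

BᵀP = [8.8750 -0.1250; 19.0000 1.0000]
S = R + BᵀPB = [1 0; 0 3] + [9.0625 17.5000; 17.5000 40.0000] = [10.0625 17.5000; 17.5000 43.0000]
BᵀPA = [18.0000 17.5625; 36.0000 39.5000]
K = S⁻¹·BᵀPA = [1.1389 0.5057; 0.3737 0.7128]
A−BK = [0.1137 0.0687; -1.0391 0.8329]
AᵀP(A−BK) = [2.0465 1.2368; 1.2368 2.0257]
P' = Q + AᵀP(A−BK) = [11.2965 2.7368; 2.7368 11.0257]
tr(P') = 22.3222


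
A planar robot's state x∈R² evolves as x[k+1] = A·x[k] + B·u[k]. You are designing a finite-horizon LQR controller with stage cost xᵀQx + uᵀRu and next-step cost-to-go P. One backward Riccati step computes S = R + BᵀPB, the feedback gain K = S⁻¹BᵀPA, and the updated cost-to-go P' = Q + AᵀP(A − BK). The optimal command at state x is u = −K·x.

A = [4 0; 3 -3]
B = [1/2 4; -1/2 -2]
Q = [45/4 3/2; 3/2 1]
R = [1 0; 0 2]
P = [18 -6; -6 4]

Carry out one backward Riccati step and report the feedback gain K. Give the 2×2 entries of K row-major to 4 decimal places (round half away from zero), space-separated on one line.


-1.4374 1.0154 0.8044 0.0923

BᵀP = [12.0000 -5.0000; 84.0000 -32.0000]
S = R + BᵀPB = [1 0; 0 2] + [8.5000 58.0000; 58.0000 400.0000] = [9.5000 58.0000; 58.0000 402.0000]
BᵀPA = [33.0000 15.0000; 240.0000 96.0000]
K = S⁻¹·BᵀPA = [-1.4374 1.0154; 0.8044 0.0923]
A−BK = [1.5011 -0.8769; 3.8901 -2.3077]
AᵀP(A−BK) = [34.3780 -19.6615; -19.6615 11.9077]
P' = Q + AᵀP(A−BK) = [45.6280 -18.1615; -18.1615 12.9077]
tr(P') = 58.5357


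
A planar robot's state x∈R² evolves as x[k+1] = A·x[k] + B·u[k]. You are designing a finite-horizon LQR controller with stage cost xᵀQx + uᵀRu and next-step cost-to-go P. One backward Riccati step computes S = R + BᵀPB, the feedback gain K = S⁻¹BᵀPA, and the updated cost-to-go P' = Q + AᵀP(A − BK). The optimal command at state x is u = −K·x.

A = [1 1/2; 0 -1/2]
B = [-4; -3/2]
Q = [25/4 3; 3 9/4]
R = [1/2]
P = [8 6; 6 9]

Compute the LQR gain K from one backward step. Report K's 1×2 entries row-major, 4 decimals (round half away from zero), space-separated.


BᵀP = [-41.0000 -37.5000]
S = R + BᵀPB = [1/2] + [220.2500] = [220.7500]
BᵀPA = [-41.0000 -1.7500]
K = S⁻¹·BᵀPA = [-0.1857 -0.0079]
A−BK = [0.2571 0.4683; -0.2786 -0.5119]
AᵀP(A−BK) = [0.3851 0.6750; 0.6750 1.2361]
P' = Q + AᵀP(A−BK) = [6.6351 3.6750; 3.6750 3.4861]
tr(P') = 10.1212

-0.1857 -0.0079


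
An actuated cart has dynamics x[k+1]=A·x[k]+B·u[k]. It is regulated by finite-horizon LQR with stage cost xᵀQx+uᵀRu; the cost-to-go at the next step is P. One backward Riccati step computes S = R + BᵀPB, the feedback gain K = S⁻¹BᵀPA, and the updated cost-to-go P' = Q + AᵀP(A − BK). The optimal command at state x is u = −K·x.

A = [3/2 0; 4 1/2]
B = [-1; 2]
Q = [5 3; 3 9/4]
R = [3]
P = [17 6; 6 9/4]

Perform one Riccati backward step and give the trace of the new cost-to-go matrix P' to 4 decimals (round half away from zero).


117.5000

BᵀP = [-5.0000 -1.5000]
S = R + BᵀPB = [3] + [2.0000] = [5.0000]
BᵀPA = [-13.5000 -0.7500]
K = S⁻¹·BᵀPA = [-2.7000 -0.1500]
A−BK = [-1.2000 -0.1500; 9.4000 0.8000]
AᵀP(A−BK) = [109.8000 6.9750; 6.9750 0.4500]
P' = Q + AᵀP(A−BK) = [114.8000 9.9750; 9.9750 2.7000]
tr(P') = 117.5000


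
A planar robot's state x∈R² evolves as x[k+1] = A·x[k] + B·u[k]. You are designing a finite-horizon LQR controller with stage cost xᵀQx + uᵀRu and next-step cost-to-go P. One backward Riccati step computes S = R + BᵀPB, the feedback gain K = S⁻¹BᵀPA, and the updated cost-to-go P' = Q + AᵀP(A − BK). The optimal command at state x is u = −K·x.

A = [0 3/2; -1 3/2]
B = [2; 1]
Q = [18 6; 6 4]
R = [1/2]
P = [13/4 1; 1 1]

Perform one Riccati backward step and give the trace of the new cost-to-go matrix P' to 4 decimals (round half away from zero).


23.1672

BᵀP = [7.5000 3.0000]
S = R + BᵀPB = [1/2] + [18.0000] = [18.5000]
BᵀPA = [-3.0000 15.7500]
K = S⁻¹·BᵀPA = [-0.1622 0.8514]
A−BK = [0.3243 -0.2027; -0.8378 0.6486]
AᵀP(A−BK) = [0.5135 -0.4459; -0.4459 0.6537]
P' = Q + AᵀP(A−BK) = [18.5135 5.5541; 5.5541 4.6537]
tr(P') = 23.1672


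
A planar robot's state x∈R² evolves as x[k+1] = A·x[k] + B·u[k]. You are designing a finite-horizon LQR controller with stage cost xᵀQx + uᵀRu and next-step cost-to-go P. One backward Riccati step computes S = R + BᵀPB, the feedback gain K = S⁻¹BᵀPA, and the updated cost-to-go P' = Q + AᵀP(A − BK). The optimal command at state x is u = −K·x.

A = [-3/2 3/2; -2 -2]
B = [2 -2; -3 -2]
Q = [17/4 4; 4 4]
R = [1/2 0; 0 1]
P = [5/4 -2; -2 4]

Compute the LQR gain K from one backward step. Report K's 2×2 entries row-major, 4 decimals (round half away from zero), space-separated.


0.1741 0.6830 0.5231 0.0007

BᵀP = [8.5000 -16.0000; 1.5000 -4.0000]
S = R + BᵀPB = [1/2 0; 0 1] + [65.0000 15.0000; 15.0000 5.0000] = [65.5000 15.0000; 15.0000 6.0000]
BᵀPA = [19.2500 44.7500; 5.7500 10.2500]
K = S⁻¹·BᵀPA = [0.1741 0.6830; 0.5231 0.0007]
A−BK = [-0.8021 0.1354; -0.4315 0.0506]
AᵀP(A−BK) = [0.4533 0.0348; 0.0348 0.2390]
P' = Q + AᵀP(A−BK) = [4.7033 4.0348; 4.0348 4.2390]
tr(P') = 8.9423


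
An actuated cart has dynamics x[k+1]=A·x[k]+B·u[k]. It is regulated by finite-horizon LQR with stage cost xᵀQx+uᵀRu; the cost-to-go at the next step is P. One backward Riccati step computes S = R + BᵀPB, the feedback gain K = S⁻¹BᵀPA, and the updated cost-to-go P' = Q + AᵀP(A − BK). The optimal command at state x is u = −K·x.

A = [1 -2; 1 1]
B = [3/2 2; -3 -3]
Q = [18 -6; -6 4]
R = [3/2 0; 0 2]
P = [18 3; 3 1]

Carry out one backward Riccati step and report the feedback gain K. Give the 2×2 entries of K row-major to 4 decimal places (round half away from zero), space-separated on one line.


-0.2099 -0.1105 0.7790 -1.0110

BᵀP = [18.0000 1.5000; 27.0000 3.0000]
S = R + BᵀPB = [3/2 0; 0 2] + [22.5000 31.5000; 31.5000 45.0000] = [24.0000 31.5000; 31.5000 47.0000]
BᵀPA = [19.5000 -34.5000; 30.0000 -51.0000]
K = S⁻¹·BᵀPA = [-0.2099 -0.1105; 0.7790 -1.0110]
A−BK = [-0.2431 0.1878; 2.7072 -2.3646]
AᵀP(A−BK) = [5.7238 -5.5138; -5.5138 5.6243]
P' = Q + AᵀP(A−BK) = [23.7238 -11.5138; -11.5138 9.6243]
tr(P') = 33.3481


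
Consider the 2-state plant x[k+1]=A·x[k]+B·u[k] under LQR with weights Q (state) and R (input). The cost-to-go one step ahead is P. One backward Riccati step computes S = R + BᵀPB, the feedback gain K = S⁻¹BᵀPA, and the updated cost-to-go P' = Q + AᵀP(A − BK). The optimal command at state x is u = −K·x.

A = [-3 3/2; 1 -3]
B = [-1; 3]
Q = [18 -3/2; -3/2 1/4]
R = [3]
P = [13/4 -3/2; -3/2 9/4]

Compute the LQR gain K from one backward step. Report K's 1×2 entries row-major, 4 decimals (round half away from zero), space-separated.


0.8873 -1.0246

BᵀP = [-7.7500 8.2500]
S = R + BᵀPB = [3] + [32.5000] = [35.5000]
BᵀPA = [31.5000 -36.3750]
K = S⁻¹·BᵀPA = [0.8873 -1.0246]
A−BK = [-2.1127 0.4754; -1.6620 0.0739]
AᵀP(A−BK) = [12.5493 -4.8486; -4.8486 3.7909]
P' = Q + AᵀP(A−BK) = [30.5493 -6.3486; -6.3486 4.0409]
tr(P') = 34.5902


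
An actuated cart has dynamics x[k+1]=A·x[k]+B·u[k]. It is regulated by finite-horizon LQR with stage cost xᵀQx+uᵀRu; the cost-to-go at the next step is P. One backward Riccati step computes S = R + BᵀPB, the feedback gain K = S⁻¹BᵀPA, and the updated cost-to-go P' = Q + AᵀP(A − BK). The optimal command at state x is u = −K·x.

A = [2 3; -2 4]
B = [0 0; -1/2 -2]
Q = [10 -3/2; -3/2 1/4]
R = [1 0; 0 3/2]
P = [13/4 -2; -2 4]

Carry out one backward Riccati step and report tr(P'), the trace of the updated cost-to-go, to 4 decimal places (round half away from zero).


44.3158

BᵀP = [1.0000 -2.0000; 4.0000 -8.0000]
S = R + BᵀPB = [1 0; 0 3/2] + [1.0000 4.0000; 4.0000 16.0000] = [2.0000 4.0000; 4.0000 17.5000]
BᵀPA = [6.0000 -5.0000; 24.0000 -20.0000]
K = S⁻¹·BᵀPA = [0.4737 -0.3947; 1.2632 -1.0526]
A−BK = [2.0000 3.0000; 0.7632 1.6974]
AᵀP(A−BK) = [11.8421 11.1316; 11.1316 22.2237]
P' = Q + AᵀP(A−BK) = [21.8421 9.6316; 9.6316 22.4737]
tr(P') = 44.3158


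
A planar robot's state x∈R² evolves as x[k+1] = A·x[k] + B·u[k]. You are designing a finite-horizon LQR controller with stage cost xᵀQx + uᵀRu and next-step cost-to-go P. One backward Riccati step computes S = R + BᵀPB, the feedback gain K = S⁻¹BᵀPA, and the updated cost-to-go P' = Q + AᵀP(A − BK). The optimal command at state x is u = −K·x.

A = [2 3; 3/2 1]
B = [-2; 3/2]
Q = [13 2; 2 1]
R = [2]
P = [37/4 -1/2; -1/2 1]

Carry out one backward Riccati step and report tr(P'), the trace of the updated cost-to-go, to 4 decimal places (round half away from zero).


BᵀP = [-19.2500 2.5000]
S = R + BᵀPB = [2] + [42.2500] = [44.2500]
BᵀPA = [-34.7500 -55.2500]
K = S⁻¹·BᵀPA = [-0.7853 -1.2486]
A−BK = [0.4294 0.5028; 2.6780 2.8729]
AᵀP(A−BK) = [8.9605 10.3616; 10.3616 12.2655]
P' = Q + AᵀP(A−BK) = [21.9605 12.3616; 12.3616 13.2655]
tr(P') = 35.2260

35.2260


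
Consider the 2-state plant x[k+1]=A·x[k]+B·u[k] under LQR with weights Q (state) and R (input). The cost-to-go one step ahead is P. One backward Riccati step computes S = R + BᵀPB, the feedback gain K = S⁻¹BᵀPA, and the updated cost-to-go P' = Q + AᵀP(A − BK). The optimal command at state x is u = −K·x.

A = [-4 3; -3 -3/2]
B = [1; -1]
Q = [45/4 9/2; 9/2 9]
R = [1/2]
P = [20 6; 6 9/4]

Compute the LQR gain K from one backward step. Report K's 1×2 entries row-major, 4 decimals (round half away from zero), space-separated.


-6.2558 3.3837

BᵀP = [14.0000 3.7500]
S = R + BᵀPB = [1/2] + [10.2500] = [10.7500]
BᵀPA = [-67.2500 36.3750]
K = S⁻¹·BᵀPA = [-6.2558 3.3837]
A−BK = [2.2558 -0.3837; -9.2558 1.8837]
AᵀP(A−BK) = [63.5465 -20.3198; -20.3198 7.9797]
P' = Q + AᵀP(A−BK) = [74.7965 -15.8198; -15.8198 16.9797]
tr(P') = 91.7762


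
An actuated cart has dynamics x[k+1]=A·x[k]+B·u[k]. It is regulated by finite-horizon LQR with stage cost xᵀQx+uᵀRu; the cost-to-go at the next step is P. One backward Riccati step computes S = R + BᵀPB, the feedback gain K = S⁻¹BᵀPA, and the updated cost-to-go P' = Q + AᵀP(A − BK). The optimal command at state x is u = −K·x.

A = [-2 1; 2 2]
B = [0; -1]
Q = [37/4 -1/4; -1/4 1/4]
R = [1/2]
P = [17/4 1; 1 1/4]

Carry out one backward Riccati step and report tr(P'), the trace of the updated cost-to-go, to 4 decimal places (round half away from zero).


22.7500

BᵀP = [-1.0000 -0.2500]
S = R + BᵀPB = [1/2] + [0.2500] = [0.7500]
BᵀPA = [1.5000 -1.5000]
K = S⁻¹·BᵀPA = [2.0000 -2.0000]
A−BK = [-2.0000 1.0000; 4.0000 0.0000]
AᵀP(A−BK) = [7.0000 -6.5000; -6.5000 6.2500]
P' = Q + AᵀP(A−BK) = [16.2500 -6.7500; -6.7500 6.5000]
tr(P') = 22.7500


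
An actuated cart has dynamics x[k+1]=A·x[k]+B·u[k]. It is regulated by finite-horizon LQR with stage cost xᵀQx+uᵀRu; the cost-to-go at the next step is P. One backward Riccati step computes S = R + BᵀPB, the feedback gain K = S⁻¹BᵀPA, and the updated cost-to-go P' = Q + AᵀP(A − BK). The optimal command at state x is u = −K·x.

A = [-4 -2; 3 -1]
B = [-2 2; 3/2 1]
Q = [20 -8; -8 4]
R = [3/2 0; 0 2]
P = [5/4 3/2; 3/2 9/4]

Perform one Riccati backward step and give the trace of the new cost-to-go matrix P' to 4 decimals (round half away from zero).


28.2240

BᵀP = [-0.2500 0.3750; 4.0000 5.2500]
S = R + BᵀPB = [3/2 0; 0 2] + [1.0625 -0.1250; -0.1250 13.2500] = [2.5625 -0.1250; -0.1250 15.2500]
BᵀPA = [2.1250 0.1250; -0.2500 -13.2500]
K = S⁻¹·BᵀPA = [0.8288 0.0064; -0.0096 -0.8688]
A−BK = [-2.3232 -0.2496; 1.7664 -0.1408]
AᵀP(A−BK) = [2.4864 0.0192; 0.0192 1.7376]
P' = Q + AᵀP(A−BK) = [22.4864 -7.9808; -7.9808 5.7376]
tr(P') = 28.2240


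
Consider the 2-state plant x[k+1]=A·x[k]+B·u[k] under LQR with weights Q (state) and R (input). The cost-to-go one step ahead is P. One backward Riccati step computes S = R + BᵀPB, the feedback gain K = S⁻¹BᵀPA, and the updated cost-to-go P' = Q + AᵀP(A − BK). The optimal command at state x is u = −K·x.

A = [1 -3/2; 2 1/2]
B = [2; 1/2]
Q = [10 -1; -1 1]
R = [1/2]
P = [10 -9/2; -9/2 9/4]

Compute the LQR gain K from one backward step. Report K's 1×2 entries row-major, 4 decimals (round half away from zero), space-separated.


0.0624 -0.9532

BᵀP = [17.7500 -7.8750]
S = R + BᵀPB = [1/2] + [31.5625] = [32.0625]
BᵀPA = [2.0000 -30.5625]
K = S⁻¹·BᵀPA = [0.0624 -0.9532]
A−BK = [0.8752 0.4064; 1.9688 0.9766]
AᵀP(A−BK) = [0.8752 0.4064; 0.4064 0.6798]
P' = Q + AᵀP(A−BK) = [10.8752 -0.5936; -0.5936 1.6798]
tr(P') = 12.5551


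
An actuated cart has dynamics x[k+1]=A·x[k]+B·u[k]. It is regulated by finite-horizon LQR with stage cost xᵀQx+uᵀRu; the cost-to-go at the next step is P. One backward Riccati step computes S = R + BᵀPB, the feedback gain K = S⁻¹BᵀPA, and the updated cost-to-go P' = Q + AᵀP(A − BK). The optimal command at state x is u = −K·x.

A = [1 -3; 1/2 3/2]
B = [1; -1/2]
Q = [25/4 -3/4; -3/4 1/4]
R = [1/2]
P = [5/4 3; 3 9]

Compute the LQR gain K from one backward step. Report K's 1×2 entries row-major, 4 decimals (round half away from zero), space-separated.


-1.0000 -1.5000

BᵀP = [-0.2500 -1.5000]
S = R + BᵀPB = [1/2] + [0.5000] = [1.0000]
BᵀPA = [-1.0000 -1.5000]
K = S⁻¹·BᵀPA = [-1.0000 -1.5000]
A−BK = [2.0000 -1.5000; 0.0000 0.7500]
AᵀP(A−BK) = [5.5000 1.5000; 1.5000 2.2500]
P' = Q + AᵀP(A−BK) = [11.7500 0.7500; 0.7500 2.5000]
tr(P') = 14.2500


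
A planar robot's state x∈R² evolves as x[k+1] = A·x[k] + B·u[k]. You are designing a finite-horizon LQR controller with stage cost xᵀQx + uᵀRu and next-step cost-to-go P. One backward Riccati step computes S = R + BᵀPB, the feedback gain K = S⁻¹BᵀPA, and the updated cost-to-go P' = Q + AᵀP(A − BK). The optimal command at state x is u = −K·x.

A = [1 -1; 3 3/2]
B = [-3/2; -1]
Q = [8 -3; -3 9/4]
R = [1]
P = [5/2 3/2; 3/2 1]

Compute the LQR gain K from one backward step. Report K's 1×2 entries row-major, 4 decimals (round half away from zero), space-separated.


BᵀP = [-5.2500 -3.2500]
S = R + BᵀPB = [1] + [11.1250] = [12.1250]
BᵀPA = [-15.0000 0.3750]
K = S⁻¹·BᵀPA = [-1.2371 0.0309]
A−BK = [-0.8557 -0.9536; 1.7629 1.5309]
AᵀP(A−BK) = [1.9433 0.2139; 0.2139 0.2384]
P' = Q + AᵀP(A−BK) = [9.9433 -2.7861; -2.7861 2.4884]
tr(P') = 12.4317

-1.2371 0.0309


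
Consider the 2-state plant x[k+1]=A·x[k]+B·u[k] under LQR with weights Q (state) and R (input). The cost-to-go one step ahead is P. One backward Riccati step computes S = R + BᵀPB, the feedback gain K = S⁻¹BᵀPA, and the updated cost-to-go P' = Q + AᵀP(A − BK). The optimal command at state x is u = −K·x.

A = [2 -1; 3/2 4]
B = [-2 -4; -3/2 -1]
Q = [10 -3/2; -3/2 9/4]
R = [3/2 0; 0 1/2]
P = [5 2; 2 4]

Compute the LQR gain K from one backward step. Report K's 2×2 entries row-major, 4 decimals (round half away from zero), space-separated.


BᵀP = [-13.0000 -10.0000; -22.0000 -12.0000]
S = R + BᵀPB = [3/2 0; 0 1/2] + [41.0000 62.0000; 62.0000 100.0000] = [42.5000 62.0000; 62.0000 100.5000]
BᵀPA = [-41.0000 -27.0000; -62.0000 -26.0000]
K = S⁻¹·BᵀPA = [-0.6472 -2.5781; -0.2177 1.3318]
A−BK = [-0.1650 -0.8291; 0.3116 1.4646]
AᵀP(A−BK) = [0.9707 3.8672; 3.8672 18.0170]
P' = Q + AᵀP(A−BK) = [10.9707 2.3672; 2.3672 20.2670]
tr(P') = 31.2377

-0.6472 -2.5781 -0.2177 1.3318


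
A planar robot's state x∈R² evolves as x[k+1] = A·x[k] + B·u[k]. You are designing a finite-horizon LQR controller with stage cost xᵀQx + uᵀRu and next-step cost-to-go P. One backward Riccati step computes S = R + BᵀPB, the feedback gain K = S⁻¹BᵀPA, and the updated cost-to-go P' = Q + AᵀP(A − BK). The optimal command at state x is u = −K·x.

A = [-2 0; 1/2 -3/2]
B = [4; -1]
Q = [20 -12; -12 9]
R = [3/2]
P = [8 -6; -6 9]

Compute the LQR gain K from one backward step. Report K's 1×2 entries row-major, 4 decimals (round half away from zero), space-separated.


-0.4960 0.2654

BᵀP = [38.0000 -33.0000]
S = R + BᵀPB = [3/2] + [185.0000] = [186.5000]
BᵀPA = [-92.5000 49.5000]
K = S⁻¹·BᵀPA = [-0.4960 0.2654]
A−BK = [-0.0161 -1.0617; 0.0040 -1.2346]
AᵀP(A−BK) = [0.3720 -0.1991; -0.1991 7.1119]
P' = Q + AᵀP(A−BK) = [20.3720 -12.1991; -12.1991 16.1119]
tr(P') = 36.4839


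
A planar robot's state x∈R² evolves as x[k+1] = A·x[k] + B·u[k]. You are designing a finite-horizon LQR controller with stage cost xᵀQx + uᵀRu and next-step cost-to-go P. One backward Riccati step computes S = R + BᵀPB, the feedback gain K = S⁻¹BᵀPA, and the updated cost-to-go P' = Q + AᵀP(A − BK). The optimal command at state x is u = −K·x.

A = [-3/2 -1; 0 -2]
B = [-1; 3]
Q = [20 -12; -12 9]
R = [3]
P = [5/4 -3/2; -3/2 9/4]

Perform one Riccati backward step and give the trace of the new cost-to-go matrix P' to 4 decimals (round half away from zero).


30.3923

BᵀP = [-5.7500 8.2500]
S = R + BᵀPB = [3] + [30.5000] = [33.5000]
BᵀPA = [8.6250 -10.7500]
K = S⁻¹·BᵀPA = [0.2575 -0.3209]
A−BK = [-1.2425 -1.3209; -0.7724 -1.0373]
AᵀP(A−BK) = [0.5919 0.1427; 0.1427 0.8004]
P' = Q + AᵀP(A−BK) = [20.5919 -11.8573; -11.8573 9.8004]
tr(P') = 30.3923


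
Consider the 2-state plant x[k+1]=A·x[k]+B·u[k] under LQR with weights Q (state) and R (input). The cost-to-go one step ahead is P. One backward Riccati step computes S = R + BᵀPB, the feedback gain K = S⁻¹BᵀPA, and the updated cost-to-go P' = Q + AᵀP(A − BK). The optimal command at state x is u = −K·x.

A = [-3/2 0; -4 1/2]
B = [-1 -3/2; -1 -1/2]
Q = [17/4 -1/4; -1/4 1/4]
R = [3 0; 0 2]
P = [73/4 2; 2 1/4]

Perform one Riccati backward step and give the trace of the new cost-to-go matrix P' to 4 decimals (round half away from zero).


BᵀP = [-20.2500 -2.2500; -28.3750 -3.1250]
S = R + BᵀPB = [3 0; 0 2] + [22.5000 31.5000; 31.5000 44.1250] = [25.5000 31.5000; 31.5000 46.1250]
BᵀPA = [39.3750 -1.1250; 55.0625 -1.5625]
K = S⁻¹·BᵀPA = [0.4442 -0.0145; 0.8904 -0.0240]
A−BK = [0.2798 -0.0505; -3.1106 0.4735]
AᵀP(A−BK) = [2.5439 -0.1090; -0.1090 0.0087]
P' = Q + AᵀP(A−BK) = [6.7939 -0.3590; -0.3590 0.2587]
tr(P') = 7.0526

7.0526
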